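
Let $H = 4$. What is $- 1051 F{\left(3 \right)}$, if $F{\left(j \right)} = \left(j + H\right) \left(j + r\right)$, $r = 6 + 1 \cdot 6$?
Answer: $-110355$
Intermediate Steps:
$r = 12$ ($r = 6 + 6 = 12$)
$F{\left(j \right)} = \left(4 + j\right) \left(12 + j\right)$ ($F{\left(j \right)} = \left(j + 4\right) \left(j + 12\right) = \left(4 + j\right) \left(12 + j\right)$)
$- 1051 F{\left(3 \right)} = - 1051 \left(48 + 3^{2} + 16 \cdot 3\right) = - 1051 \left(48 + 9 + 48\right) = \left(-1051\right) 105 = -110355$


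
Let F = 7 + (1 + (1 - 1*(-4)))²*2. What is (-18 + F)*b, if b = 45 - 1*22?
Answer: 1403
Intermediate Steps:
b = 23 (b = 45 - 22 = 23)
F = 79 (F = 7 + (1 + (1 + 4))²*2 = 7 + (1 + 5)²*2 = 7 + 6²*2 = 7 + 36*2 = 7 + 72 = 79)
(-18 + F)*b = (-18 + 79)*23 = 61*23 = 1403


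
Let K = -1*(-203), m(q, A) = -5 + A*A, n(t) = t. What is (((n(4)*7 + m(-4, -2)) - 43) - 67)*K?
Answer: -16849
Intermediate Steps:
m(q, A) = -5 + A²
K = 203
(((n(4)*7 + m(-4, -2)) - 43) - 67)*K = (((4*7 + (-5 + (-2)²)) - 43) - 67)*203 = (((28 + (-5 + 4)) - 43) - 67)*203 = (((28 - 1) - 43) - 67)*203 = ((27 - 43) - 67)*203 = (-16 - 67)*203 = -83*203 = -16849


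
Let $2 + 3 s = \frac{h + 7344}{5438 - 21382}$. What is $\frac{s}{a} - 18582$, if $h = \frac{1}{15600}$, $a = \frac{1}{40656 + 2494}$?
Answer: $- \frac{805482608351}{14923584} \approx -53974.0$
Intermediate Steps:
$a = \frac{1}{43150} \approx 2.3175 \cdot 10^{-5}$
$h = \frac{1}{15600} \approx 6.4103 \cdot 10^{-5}$
$s = - \frac{612019201}{746179200}$ ($s = - \frac{2}{3} + \frac{\left(\frac{1}{15600} + 7344\right) \frac{1}{5438 - 21382}}{3} = - \frac{2}{3} + \frac{\frac{114566401}{15600} \frac{1}{-15944}}{3} = - \frac{2}{3} + \frac{\frac{114566401}{15600} \left(- \frac{1}{15944}\right)}{3} = - \frac{2}{3} + \frac{1}{3} \left(- \frac{114566401}{248726400}\right) = - \frac{2}{3} - \frac{114566401}{746179200} = - \frac{612019201}{746179200} \approx -0.8202$)
$\frac{s}{a} - 18582 = - \frac{612019201 \frac{1}{\frac{1}{43150}}}{746179200} - 18582 = \left(- \frac{612019201}{746179200}\right) 43150 - 18582 = - \frac{528172570463}{14923584} - 18582 = - \frac{805482608351}{14923584}$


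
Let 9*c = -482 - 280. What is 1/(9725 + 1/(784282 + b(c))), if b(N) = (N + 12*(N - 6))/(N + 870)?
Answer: 923882437/8984756701003 ≈ 0.00010283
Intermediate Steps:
c = -254/3 (c = (-482 - 280)/9 = (1/9)*(-762) = -254/3 ≈ -84.667)
b(N) = (-72 + 13*N)/(870 + N) (b(N) = (N + 12*(-6 + N))/(870 + N) = (N + (-72 + 12*N))/(870 + N) = (-72 + 13*N)/(870 + N))
1/(9725 + 1/(784282 + b(c))) = 1/(9725 + 1/(784282 + (-72 + 13*(-254/3))/(870 - 254/3))) = 1/(9725 + 1/(784282 + (-72 - 3302/3)/(2356/3))) = 1/(9725 + 1/(784282 + (3/2356)*(-3518/3))) = 1/(9725 + 1/(784282 - 1759/1178)) = 1/(9725 + 1/(923882437/1178)) = 1/(9725 + 1178/923882437) = 1/(8984756701003/923882437) = 923882437/8984756701003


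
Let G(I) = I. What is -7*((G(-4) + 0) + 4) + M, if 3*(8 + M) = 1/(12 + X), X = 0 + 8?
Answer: -479/60 ≈ -7.9833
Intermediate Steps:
X = 8
M = -479/60 (M = -8 + 1/(3*(12 + 8)) = -8 + (⅓)/20 = -8 + (⅓)*(1/20) = -8 + 1/60 = -479/60 ≈ -7.9833)
-7*((G(-4) + 0) + 4) + M = -7*((-4 + 0) + 4) - 479/60 = -7*(-4 + 4) - 479/60 = -7*0 - 479/60 = 0 - 479/60 = -479/60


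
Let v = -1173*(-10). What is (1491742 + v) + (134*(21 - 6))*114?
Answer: 1732612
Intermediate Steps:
v = 11730
(1491742 + v) + (134*(21 - 6))*114 = (1491742 + 11730) + (134*(21 - 6))*114 = 1503472 + (134*15)*114 = 1503472 + 2010*114 = 1503472 + 229140 = 1732612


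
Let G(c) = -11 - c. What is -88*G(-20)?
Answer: -792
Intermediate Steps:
-88*G(-20) = -88*(-11 - 1*(-20)) = -88*(-11 + 20) = -88*9 = -792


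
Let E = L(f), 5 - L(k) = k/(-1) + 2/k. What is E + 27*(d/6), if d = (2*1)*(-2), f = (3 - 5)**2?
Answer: -19/2 ≈ -9.5000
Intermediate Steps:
f = 4 (f = (-2)**2 = 4)
L(k) = 5 + k - 2/k (L(k) = 5 - (k/(-1) + 2/k) = 5 - (k*(-1) + 2/k) = 5 - (-k + 2/k) = 5 + (k - 2/k) = 5 + k - 2/k)
E = 17/2 (E = 5 + 4 - 2/4 = 5 + 4 - 2*1/4 = 5 + 4 - 1/2 = 17/2 ≈ 8.5000)
d = -4 (d = 2*(-2) = -4)
E + 27*(d/6) = 17/2 + 27*(-4/6) = 17/2 + 27*(-4*1/6) = 17/2 + 27*(-2/3) = 17/2 - 18 = -19/2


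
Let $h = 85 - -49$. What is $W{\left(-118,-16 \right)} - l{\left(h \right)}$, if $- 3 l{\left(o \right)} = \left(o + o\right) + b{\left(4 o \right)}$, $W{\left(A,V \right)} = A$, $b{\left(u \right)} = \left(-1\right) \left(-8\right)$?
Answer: $-26$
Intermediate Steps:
$b{\left(u \right)} = 8$
$h = 134$ ($h = 85 + 49 = 134$)
$l{\left(o \right)} = - \frac{8}{3} - \frac{2 o}{3}$ ($l{\left(o \right)} = - \frac{\left(o + o\right) + 8}{3} = - \frac{2 o + 8}{3} = - \frac{8 + 2 o}{3} = - \frac{8}{3} - \frac{2 o}{3}$)
$W{\left(-118,-16 \right)} - l{\left(h \right)} = -118 - \left(- \frac{8}{3} - \frac{268}{3}\right) = -118 - -92 = -118 + 92 = -26$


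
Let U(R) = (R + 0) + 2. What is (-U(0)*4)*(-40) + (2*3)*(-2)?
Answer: 308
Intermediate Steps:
U(R) = 2 + R (U(R) = R + 2 = 2 + R)
(-U(0)*4)*(-40) + (2*3)*(-2) = (-(2 + 0)*4)*(-40) + (2*3)*(-2) = (-1*2*4)*(-40) + 6*(-2) = -2*4*(-40) - 12 = -8*(-40) - 12 = 320 - 12 = 308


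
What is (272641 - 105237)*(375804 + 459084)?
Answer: 139763590752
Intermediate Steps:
(272641 - 105237)*(375804 + 459084) = 167404*834888 = 139763590752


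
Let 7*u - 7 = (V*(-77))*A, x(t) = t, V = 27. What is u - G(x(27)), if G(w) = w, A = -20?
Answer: 5914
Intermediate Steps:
u = 5941 (u = 1 + ((27*(-77))*(-20))/7 = 1 + (-2079*(-20))/7 = 1 + (1/7)*41580 = 1 + 5940 = 5941)
u - G(x(27)) = 5941 - 1*27 = 5941 - 27 = 5914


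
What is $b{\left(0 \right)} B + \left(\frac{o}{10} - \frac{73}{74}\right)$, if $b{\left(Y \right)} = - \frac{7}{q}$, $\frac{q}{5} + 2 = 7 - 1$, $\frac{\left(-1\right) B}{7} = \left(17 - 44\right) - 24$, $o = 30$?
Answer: $- \frac{90973}{740} \approx -122.94$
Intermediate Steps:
$B = 357$ ($B = - 7 \left(\left(17 - 44\right) - 24\right) = - 7 \left(-27 - 24\right) = \left(-7\right) \left(-51\right) = 357$)
$q = 20$ ($q = -10 + 5 \left(7 - 1\right) = -10 + 5 \cdot 6 = -10 + 30 = 20$)
$b{\left(Y \right)} = - \frac{7}{20}$
$b{\left(0 \right)} B + \left(\frac{o}{10} - \frac{73}{74}\right) = \left(- \frac{7}{20}\right) 357 + \left(\frac{30}{10} - \frac{73}{74}\right) = - \frac{2499}{20} + \left(30 \cdot \frac{1}{10} - \frac{73}{74}\right) = - \frac{2499}{20} + \left(3 - \frac{73}{74}\right) = - \frac{2499}{20} + \frac{149}{74} = - \frac{90973}{740}$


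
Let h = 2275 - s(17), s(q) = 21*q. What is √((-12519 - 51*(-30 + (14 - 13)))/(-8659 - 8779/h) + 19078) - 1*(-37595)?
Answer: 37595 + √9958590655864822/722467 ≈ 37733.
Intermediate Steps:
h = 1918 (h = 2275 - 21*17 = 2275 - 1*357 = 2275 - 357 = 1918)
√((-12519 - 51*(-30 + (14 - 13)))/(-8659 - 8779/h) + 19078) - 1*(-37595) = √((-12519 - 51*(-30 + (14 - 13)))/(-8659 - 8779/1918) + 19078) - 1*(-37595) = √((-12519 - 51*(-30 + 1))/(-8659 - 8779*1/1918) + 19078) + 37595 = √((-12519 - 51*(-29))/(-8659 - 8779/1918) + 19078) + 37595 = √((-12519 + 1479)/(-16616741/1918) + 19078) + 37595 = √(-11040*(-1918/16616741) + 19078) + 37595 = √(920640/722467 + 19078) + 37595 = √(13784146066/722467) + 37595 = √9958590655864822/722467 + 37595 = 37595 + √9958590655864822/722467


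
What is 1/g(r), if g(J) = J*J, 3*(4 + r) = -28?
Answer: 9/1600 ≈ 0.0056250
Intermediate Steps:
r = -40/3 (r = -4 + (⅓)*(-28) = -4 - 28/3 = -40/3 ≈ -13.333)
g(J) = J²
1/g(r) = 1/((-40/3)²) = 1/(1600/9) = 9/1600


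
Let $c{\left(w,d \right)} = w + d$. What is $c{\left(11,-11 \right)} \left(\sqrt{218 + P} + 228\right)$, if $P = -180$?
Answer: $0$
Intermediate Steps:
$c{\left(w,d \right)} = d + w$
$c{\left(11,-11 \right)} \left(\sqrt{218 + P} + 228\right) = \left(-11 + 11\right) \left(\sqrt{218 - 180} + 228\right) = 0 \left(\sqrt{38} + 228\right) = 0 \left(228 + \sqrt{38}\right) = 0$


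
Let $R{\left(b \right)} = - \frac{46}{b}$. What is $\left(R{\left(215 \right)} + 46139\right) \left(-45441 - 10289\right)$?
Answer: $- \frac{110566525494}{43} \approx -2.5713 \cdot 10^{9}$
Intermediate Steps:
$\left(R{\left(215 \right)} + 46139\right) \left(-45441 - 10289\right) = \left(- \frac{46}{215} + 46139\right) \left(-45441 - 10289\right) = \left(\left(-46\right) \frac{1}{215} + 46139\right) \left(-55730\right) = \left(- \frac{46}{215} + 46139\right) \left(-55730\right) = \frac{9919839}{215} \left(-55730\right) = - \frac{110566525494}{43}$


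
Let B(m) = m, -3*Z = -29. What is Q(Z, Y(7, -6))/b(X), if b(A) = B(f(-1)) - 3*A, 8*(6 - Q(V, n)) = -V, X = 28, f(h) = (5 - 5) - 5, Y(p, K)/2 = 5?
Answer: -173/2136 ≈ -0.080992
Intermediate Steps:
Y(p, K) = 10 (Y(p, K) = 2*5 = 10)
f(h) = -5 (f(h) = 0 - 5 = -5)
Z = 29/3 (Z = -⅓*(-29) = 29/3 ≈ 9.6667)
Q(V, n) = 6 + V/8 (Q(V, n) = 6 - (-1)*V/8 = 6 + V/8)
b(A) = -5 - 3*A
Q(Z, Y(7, -6))/b(X) = (6 + (⅛)*(29/3))/(-5 - 3*28) = (6 + 29/24)/(-5 - 84) = (173/24)/(-89) = (173/24)*(-1/89) = -173/2136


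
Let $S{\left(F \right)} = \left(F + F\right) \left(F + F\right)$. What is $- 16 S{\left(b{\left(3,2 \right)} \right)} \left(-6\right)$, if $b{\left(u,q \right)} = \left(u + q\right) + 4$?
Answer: $31104$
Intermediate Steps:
$b{\left(u,q \right)} = 4 + q + u$ ($b{\left(u,q \right)} = \left(q + u\right) + 4 = 4 + q + u$)
$S{\left(F \right)} = 4 F^{2}$ ($S{\left(F \right)} = 2 F 2 F = 4 F^{2}$)
$- 16 S{\left(b{\left(3,2 \right)} \right)} \left(-6\right) = - 16 \cdot 4 \left(4 + 2 + 3\right)^{2} \left(-6\right) = - 16 \cdot 4 \cdot 9^{2} \left(-6\right) = - 16 \cdot 4 \cdot 81 \left(-6\right) = \left(-16\right) 324 \left(-6\right) = \left(-5184\right) \left(-6\right) = 31104$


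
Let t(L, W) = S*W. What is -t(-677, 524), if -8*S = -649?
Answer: -85019/2 ≈ -42510.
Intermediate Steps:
S = 649/8 (S = -⅛*(-649) = 649/8 ≈ 81.125)
t(L, W) = 649*W/8
-t(-677, 524) = -649*524/8 = -1*85019/2 = -85019/2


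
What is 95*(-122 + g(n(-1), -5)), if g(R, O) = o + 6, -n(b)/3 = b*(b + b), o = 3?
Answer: -10735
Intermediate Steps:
n(b) = -6*b**2 (n(b) = -3*b*(b + b) = -3*b*2*b = -6*b**2)
g(R, O) = 9 (g(R, O) = 3 + 6 = 9)
95*(-122 + g(n(-1), -5)) = 95*(-122 + 9) = 95*(-113) = -10735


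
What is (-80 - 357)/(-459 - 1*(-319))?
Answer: 437/140 ≈ 3.1214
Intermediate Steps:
(-80 - 357)/(-459 - 1*(-319)) = -437/(-459 + 319) = -437/(-140) = -437*(-1/140) = 437/140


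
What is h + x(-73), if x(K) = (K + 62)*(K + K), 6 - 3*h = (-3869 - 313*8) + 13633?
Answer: -812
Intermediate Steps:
h = -2418 (h = 2 - ((-3869 - 313*8) + 13633)/3 = 2 - ((-3869 - 2504) + 13633)/3 = 2 - (-6373 + 13633)/3 = 2 - ⅓*7260 = 2 - 2420 = -2418)
x(K) = 2*K*(62 + K) (x(K) = (62 + K)*(2*K) = 2*K*(62 + K))
h + x(-73) = -2418 + 2*(-73)*(62 - 73) = -2418 + 2*(-73)*(-11) = -2418 + 1606 = -812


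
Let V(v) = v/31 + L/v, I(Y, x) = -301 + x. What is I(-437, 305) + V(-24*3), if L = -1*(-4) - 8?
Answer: 967/558 ≈ 1.7330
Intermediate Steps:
L = -4 (L = 4 - 8 = -4)
V(v) = -4/v + v/31 (V(v) = v/31 - 4/v = -4/v + v/31)
I(-437, 305) + V(-24*3) = (-301 + 305) + (-4/((-24*3)) + (-24*3)/31) = 4 + (-4/(-72) + (1/31)*(-72)) = 4 + (-4*(-1/72) - 72/31) = 4 + (1/18 - 72/31) = 4 - 1265/558 = 967/558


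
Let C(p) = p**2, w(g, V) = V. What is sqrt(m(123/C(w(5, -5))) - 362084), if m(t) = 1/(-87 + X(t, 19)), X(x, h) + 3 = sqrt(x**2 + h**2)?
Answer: sqrt(-814689025 + 362084*sqrt(240754))/sqrt(2250 - sqrt(240754)) ≈ 601.73*I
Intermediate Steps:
X(x, h) = -3 + sqrt(h**2 + x**2) (X(x, h) = -3 + sqrt(x**2 + h**2) = -3 + sqrt(h**2 + x**2))
m(t) = 1/(-90 + sqrt(361 + t**2)) (m(t) = 1/(-87 + (-3 + sqrt(19**2 + t**2))) = 1/(-87 + (-3 + sqrt(361 + t**2))) = 1/(-90 + sqrt(361 + t**2)))
sqrt(m(123/C(w(5, -5))) - 362084) = sqrt(1/(-90 + sqrt(361 + (123/((-5)**2))**2)) - 362084) = sqrt(1/(-90 + sqrt(361 + (123/25)**2)) - 362084) = sqrt(1/(-90 + sqrt(361 + 15129/625)) - 362084) = sqrt(1/(-90 + sqrt(240754/625)) - 362084) = sqrt(1/(-90 + sqrt(240754)/25) - 362084) = sqrt(-362084 + 1/(-90 + sqrt(240754)/25))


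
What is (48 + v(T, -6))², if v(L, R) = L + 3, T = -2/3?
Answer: 22801/9 ≈ 2533.4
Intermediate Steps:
T = -⅔ (T = -2*⅓ = -⅔ ≈ -0.66667)
v(L, R) = 3 + L
(48 + v(T, -6))² = (48 + (3 - ⅔))² = (48 + 7/3)² = (151/3)² = 22801/9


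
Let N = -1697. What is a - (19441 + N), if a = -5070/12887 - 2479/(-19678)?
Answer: -4499775629771/253590386 ≈ -17744.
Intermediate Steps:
a = -67820587/253590386 (a = -5070*1/12887 - 2479*(-1/19678) = -5070/12887 + 2479/19678 = -67820587/253590386 ≈ -0.26744)
a - (19441 + N) = -67820587/253590386 - (19441 - 1697) = -67820587/253590386 - 1*17744 = -67820587/253590386 - 17744 = -4499775629771/253590386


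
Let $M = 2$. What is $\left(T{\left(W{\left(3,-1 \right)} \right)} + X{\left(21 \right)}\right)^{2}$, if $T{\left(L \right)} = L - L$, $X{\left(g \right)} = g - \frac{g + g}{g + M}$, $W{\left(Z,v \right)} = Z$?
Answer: $\frac{194481}{529} \approx 367.64$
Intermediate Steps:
$X{\left(g \right)} = g - \frac{2 g}{2 + g}$ ($X{\left(g \right)} = g - \frac{g + g}{g + 2} = g - \frac{2 g}{2 + g}$)
$T{\left(L \right)} = 0$
$\left(T{\left(W{\left(3,-1 \right)} \right)} + X{\left(21 \right)}\right)^{2} = \left(0 + \frac{21^{2}}{2 + 21}\right)^{2} = \left(0 + \frac{441}{23}\right)^{2} = \left(\frac{441}{23}\right)^{2} = \frac{194481}{529}$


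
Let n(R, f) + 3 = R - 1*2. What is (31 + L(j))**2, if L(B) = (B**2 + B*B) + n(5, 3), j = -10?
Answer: 53361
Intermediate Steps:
n(R, f) = -5 + R (n(R, f) = -3 + (R - 1*2) = -3 + (R - 2) = -3 + (-2 + R) = -5 + R)
L(B) = 2*B**2 (L(B) = (B**2 + B*B) + (-5 + 5) = (B**2 + B**2) + 0 = 2*B**2 + 0 = 2*B**2)
(31 + L(j))**2 = (31 + 2*(-10)**2)**2 = (31 + 2*100)**2 = (31 + 200)**2 = 231**2 = 53361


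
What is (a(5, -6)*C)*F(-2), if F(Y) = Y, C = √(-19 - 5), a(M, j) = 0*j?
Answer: 0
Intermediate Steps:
a(M, j) = 0
C = 2*I*√6 (C = √(-24) = 2*I*√6 ≈ 4.899*I)
(a(5, -6)*C)*F(-2) = (0*(2*I*√6))*(-2) = 0*(-2) = 0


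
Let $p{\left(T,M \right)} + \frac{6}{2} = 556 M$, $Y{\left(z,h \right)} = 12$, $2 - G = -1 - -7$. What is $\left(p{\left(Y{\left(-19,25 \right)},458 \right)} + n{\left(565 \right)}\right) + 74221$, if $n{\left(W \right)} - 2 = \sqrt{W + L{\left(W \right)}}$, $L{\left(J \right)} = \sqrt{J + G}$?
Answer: $328868 + \sqrt{565 + \sqrt{561}} \approx 3.2889 \cdot 10^{5}$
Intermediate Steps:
$G = -4$ ($G = 2 - \left(-1 - -7\right) = 2 - \left(-1 + 7\right) = 2 - 6 = -4$)
$L{\left(J \right)} = \sqrt{-4 + J}$ ($L{\left(J \right)} = \sqrt{J - 4} = \sqrt{-4 + J}$)
$p{\left(T,M \right)} = -3 + 556 M$
$n{\left(W \right)} = 2 + \sqrt{W + \sqrt{-4 + W}}$
$\left(p{\left(Y{\left(-19,25 \right)},458 \right)} + n{\left(565 \right)}\right) + 74221 = \left(\left(-3 + 556 \cdot 458\right) + \left(2 + \sqrt{565 + \sqrt{-4 + 565}}\right)\right) + 74221 = \left(\left(-3 + 254648\right) + \left(2 + \sqrt{565 + \sqrt{561}}\right)\right) + 74221 = \left(254645 + \left(2 + \sqrt{565 + \sqrt{561}}\right)\right) + 74221 = \left(254647 + \sqrt{565 + \sqrt{561}}\right) + 74221 = 328868 + \sqrt{565 + \sqrt{561}}$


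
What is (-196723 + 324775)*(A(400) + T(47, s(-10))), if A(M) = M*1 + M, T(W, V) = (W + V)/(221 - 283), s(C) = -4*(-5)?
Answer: 3171399858/31 ≈ 1.0230e+8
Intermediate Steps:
s(C) = 20
T(W, V) = -V/62 - W/62 (T(W, V) = (V + W)/(-62) = (V + W)*(-1/62) = -V/62 - W/62)
A(M) = 2*M (A(M) = M + M = 2*M)
(-196723 + 324775)*(A(400) + T(47, s(-10))) = (-196723 + 324775)*(2*400 + (-1/62*20 - 1/62*47)) = 128052*(800 + (-10/31 - 47/62)) = 128052*(800 - 67/62) = 128052*(49533/62) = 3171399858/31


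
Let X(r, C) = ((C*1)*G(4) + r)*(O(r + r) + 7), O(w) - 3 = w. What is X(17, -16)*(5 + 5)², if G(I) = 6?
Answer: -347600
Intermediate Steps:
O(w) = 3 + w
X(r, C) = (10 + 2*r)*(r + 6*C) (X(r, C) = ((C*1)*6 + r)*((3 + (r + r)) + 7) = (C*6 + r)*((3 + 2*r) + 7) = (6*C + r)*(10 + 2*r) = (r + 6*C)*(10 + 2*r) = (10 + 2*r)*(r + 6*C))
X(17, -16)*(5 + 5)² = (2*17² + 10*17 + 60*(-16) + 12*(-16)*17)*(5 + 5)² = (2*289 + 170 - 960 - 3264)*10² = (578 + 170 - 960 - 3264)*100 = -3476*100 = -347600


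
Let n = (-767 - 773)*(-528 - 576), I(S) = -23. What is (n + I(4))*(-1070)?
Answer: -1819146590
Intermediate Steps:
n = 1700160 (n = -1540*(-1104) = 1700160)
(n + I(4))*(-1070) = (1700160 - 23)*(-1070) = 1700137*(-1070) = -1819146590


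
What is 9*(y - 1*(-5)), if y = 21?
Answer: 234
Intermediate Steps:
9*(y - 1*(-5)) = 9*(21 - 1*(-5)) = 9*(21 + 5) = 9*26 = 234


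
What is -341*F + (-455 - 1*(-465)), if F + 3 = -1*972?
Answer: 332485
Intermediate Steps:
F = -975 (F = -3 - 1*972 = -3 - 972 = -975)
-341*F + (-455 - 1*(-465)) = -341*(-975) + (-455 - 1*(-465)) = 332475 + (-455 + 465) = 332475 + 10 = 332485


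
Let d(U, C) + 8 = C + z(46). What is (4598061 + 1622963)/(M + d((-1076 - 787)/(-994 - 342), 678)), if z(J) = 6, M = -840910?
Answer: -3110512/420117 ≈ -7.4039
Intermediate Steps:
d(U, C) = -2 + C (d(U, C) = -8 + (C + 6) = -8 + (6 + C) = -2 + C)
(4598061 + 1622963)/(M + d((-1076 - 787)/(-994 - 342), 678)) = (4598061 + 1622963)/(-840910 + (-2 + 678)) = 6221024/(-840910 + 676) = 6221024/(-840234) = 6221024*(-1/840234) = -3110512/420117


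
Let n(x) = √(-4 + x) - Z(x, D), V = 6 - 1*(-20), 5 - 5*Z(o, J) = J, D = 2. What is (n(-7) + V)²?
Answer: 15854/25 + 254*I*√11/5 ≈ 634.16 + 168.48*I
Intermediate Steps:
Z(o, J) = 1 - J/5
V = 26 (V = 6 + 20 = 26)
n(x) = -⅗ + √(-4 + x) (n(x) = √(-4 + x) - (1 - ⅕*2) = √(-4 + x) - (1 - ⅖) = √(-4 + x) - 1*⅗ = √(-4 + x) - ⅗ = -⅗ + √(-4 + x))
(n(-7) + V)² = ((-⅗ + √(-4 - 7)) + 26)² = ((-⅗ + √(-11)) + 26)² = ((-⅗ + I*√11) + 26)² = (127/5 + I*√11)²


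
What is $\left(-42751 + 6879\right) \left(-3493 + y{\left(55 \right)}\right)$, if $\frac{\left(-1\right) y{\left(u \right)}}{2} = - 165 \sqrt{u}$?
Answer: $125300896 - 11837760 \sqrt{55} \approx 3.751 \cdot 10^{7}$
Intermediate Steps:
$y{\left(u \right)} = 330 \sqrt{u}$ ($y{\left(u \right)} = - 2 \left(- 165 \sqrt{u}\right) = 330 \sqrt{u}$)
$\left(-42751 + 6879\right) \left(-3493 + y{\left(55 \right)}\right) = \left(-42751 + 6879\right) \left(-3493 + 330 \sqrt{55}\right) = - 35872 \left(-3493 + 330 \sqrt{55}\right) = 125300896 - 11837760 \sqrt{55}$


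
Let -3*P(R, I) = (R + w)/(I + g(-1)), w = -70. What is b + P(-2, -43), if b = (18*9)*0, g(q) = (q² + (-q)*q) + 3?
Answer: -⅗ ≈ -0.60000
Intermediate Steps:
g(q) = 3 (g(q) = (q² - q²) + 3 = 0 + 3 = 3)
P(R, I) = -(-70 + R)/(3*(3 + I)) (P(R, I) = -(R - 70)/(3*(I + 3)) = -(-70 + R)/(3*(3 + I)))
b = 0 (b = 162*0 = 0)
b + P(-2, -43) = 0 + (70 - 1*(-2))/(3*(3 - 43)) = 0 + (⅓)*(70 + 2)/(-40) = 0 + (⅓)*(-1/40)*72 = 0 - ⅗ = -⅗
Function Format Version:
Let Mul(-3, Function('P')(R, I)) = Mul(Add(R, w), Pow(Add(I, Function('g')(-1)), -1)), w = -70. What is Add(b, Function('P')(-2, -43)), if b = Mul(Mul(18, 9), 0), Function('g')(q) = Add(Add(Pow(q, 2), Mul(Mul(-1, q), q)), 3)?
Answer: Rational(-3, 5) ≈ -0.60000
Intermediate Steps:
Function('g')(q) = 3 (Function('g')(q) = Add(Add(Pow(q, 2), Mul(-1, Pow(q, 2))), 3) = Add(0, 3) = 3)
Function('P')(R, I) = Mul(Rational(-1, 3), Pow(Add(3, I), -1), Add(-70, R)) (Function('P')(R, I) = Mul(Rational(-1, 3), Mul(Add(R, -70), Pow(Add(I, 3), -1))) = Mul(Rational(-1, 3), Mul(Add(-70, R), Pow(Add(3, I), -1))) = Mul(Rational(-1, 3), Mul(Pow(Add(3, I), -1), Add(-70, R))) = Mul(Rational(-1, 3), Pow(Add(3, I), -1), Add(-70, R)))
b = 0 (b = Mul(162, 0) = 0)
Add(b, Function('P')(-2, -43)) = Add(0, Mul(Rational(1, 3), Pow(Add(3, -43), -1), Add(70, Mul(-1, -2)))) = Add(0, Mul(Rational(1, 3), Pow(-40, -1), Add(70, 2))) = Add(0, Mul(Rational(1, 3), Rational(-1, 40), 72)) = Add(0, Rational(-3, 5)) = Rational(-3, 5)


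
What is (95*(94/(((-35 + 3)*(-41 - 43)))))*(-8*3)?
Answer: -4465/56 ≈ -79.732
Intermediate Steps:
(95*(94/(((-35 + 3)*(-41 - 43)))))*(-8*3) = (95*(94/((-32*(-84)))))*(-24) = (95*(94/2688))*(-24) = (95*(94*(1/2688)))*(-24) = (95*(47/1344))*(-24) = (4465/1344)*(-24) = -4465/56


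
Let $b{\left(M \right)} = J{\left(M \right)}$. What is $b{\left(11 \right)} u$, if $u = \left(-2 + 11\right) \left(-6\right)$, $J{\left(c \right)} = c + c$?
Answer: $-1188$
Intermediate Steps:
$J{\left(c \right)} = 2 c$
$b{\left(M \right)} = 2 M$
$u = -54$ ($u = 9 \left(-6\right) = -54$)
$b{\left(11 \right)} u = 2 \cdot 11 \left(-54\right) = 22 \left(-54\right) = -1188$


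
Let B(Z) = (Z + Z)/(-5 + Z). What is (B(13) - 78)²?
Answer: 89401/16 ≈ 5587.6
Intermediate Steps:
B(Z) = 2*Z/(-5 + Z) (B(Z) = (2*Z)/(-5 + Z) = 2*Z/(-5 + Z))
(B(13) - 78)² = (2*13/(-5 + 13) - 78)² = (2*13/8 - 78)² = (2*13*(⅛) - 78)² = (13/4 - 78)² = (-299/4)² = 89401/16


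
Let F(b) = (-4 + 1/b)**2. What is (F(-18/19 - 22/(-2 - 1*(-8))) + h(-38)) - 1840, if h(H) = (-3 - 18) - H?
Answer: -124865206/69169 ≈ -1805.2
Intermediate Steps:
h(H) = -21 - H
(F(-18/19 - 22/(-2 - 1*(-8))) + h(-38)) - 1840 = ((-1 + 4*(-18/19 - 22/(-2 - 1*(-8))))**2/(-18/19 - 22/(-2 - 1*(-8)))**2 + (-21 - 1*(-38))) - 1840 = ((-1 + 4*(-18*1/19 - 22/(-2 + 8)))**2/(-18*1/19 - 22/(-2 + 8))**2 + (-21 + 38)) - 1840 = ((-1 + 4*(-18/19 - 22/6))**2/(-18/19 - 22/6)**2 + 17) - 1840 = ((-1 + 4*(-18/19 - 22*1/6))**2/(-18/19 - 22*1/6)**2 + 17) - 1840 = ((-1 + 4*(-18/19 - 11/3))**2/(-18/19 - 11/3)**2 + 17) - 1840 = ((-1 + 4*(-263/57))**2/(-263/57)**2 + 17) - 1840 = (3249*(-1 - 1052/57)**2/69169 + 17) - 1840 = (3249*(-1109/57)**2/69169 + 17) - 1840 = ((3249/69169)*(1229881/3249) + 17) - 1840 = (1229881/69169 + 17) - 1840 = 2405754/69169 - 1840 = -124865206/69169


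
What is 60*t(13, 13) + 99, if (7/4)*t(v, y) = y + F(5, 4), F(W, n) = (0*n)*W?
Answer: 3813/7 ≈ 544.71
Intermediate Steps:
F(W, n) = 0 (F(W, n) = 0*W = 0)
t(v, y) = 4*y/7 (t(v, y) = 4*(y + 0)/7 = 4*y/7)
60*t(13, 13) + 99 = 60*((4/7)*13) + 99 = 60*(52/7) + 99 = 3120/7 + 99 = 3813/7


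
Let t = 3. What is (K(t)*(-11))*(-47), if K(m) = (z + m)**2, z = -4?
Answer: 517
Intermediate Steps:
K(m) = (-4 + m)**2
(K(t)*(-11))*(-47) = ((-4 + 3)**2*(-11))*(-47) = ((-1)**2*(-11))*(-47) = (1*(-11))*(-47) = -11*(-47) = 517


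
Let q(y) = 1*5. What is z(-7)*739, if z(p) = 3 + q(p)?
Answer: 5912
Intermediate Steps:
q(y) = 5
z(p) = 8 (z(p) = 3 + 5 = 8)
z(-7)*739 = 8*739 = 5912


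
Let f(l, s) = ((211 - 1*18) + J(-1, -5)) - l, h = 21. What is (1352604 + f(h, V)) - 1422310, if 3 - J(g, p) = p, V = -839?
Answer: -69526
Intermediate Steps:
J(g, p) = 3 - p
f(l, s) = 201 - l (f(l, s) = ((211 - 1*18) + (3 - 1*(-5))) - l = ((211 - 18) + (3 + 5)) - l = (193 + 8) - l = 201 - l)
(1352604 + f(h, V)) - 1422310 = (1352604 + (201 - 1*21)) - 1422310 = (1352604 + (201 - 21)) - 1422310 = (1352604 + 180) - 1422310 = 1352784 - 1422310 = -69526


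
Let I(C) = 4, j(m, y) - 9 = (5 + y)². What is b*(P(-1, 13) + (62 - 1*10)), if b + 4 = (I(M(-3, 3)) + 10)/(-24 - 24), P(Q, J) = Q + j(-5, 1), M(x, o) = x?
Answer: -412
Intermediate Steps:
j(m, y) = 9 + (5 + y)²
P(Q, J) = 45 + Q (P(Q, J) = Q + (9 + (5 + 1)²) = Q + (9 + 6²) = Q + (9 + 36) = Q + 45 = 45 + Q)
b = -103/24 (b = -4 + (4 + 10)/(-24 - 24) = -4 + 14/(-48) = -4 + 14*(-1/48) = -4 - 7/24 = -103/24 ≈ -4.2917)
b*(P(-1, 13) + (62 - 1*10)) = -103*((45 - 1) + (62 - 1*10))/24 = -103*(44 + (62 - 10))/24 = -103*(44 + 52)/24 = -103/24*96 = -412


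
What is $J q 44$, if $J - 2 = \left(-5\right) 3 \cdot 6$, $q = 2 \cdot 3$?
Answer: $-23232$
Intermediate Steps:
$q = 6$
$J = -88$ ($J = 2 + \left(-5\right) 3 \cdot 6 = 2 - 90 = -88$)
$J q 44 = \left(-88\right) 6 \cdot 44 = \left(-528\right) 44 = -23232$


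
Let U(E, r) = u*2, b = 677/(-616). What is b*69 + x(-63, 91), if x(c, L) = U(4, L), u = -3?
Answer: -50409/616 ≈ -81.833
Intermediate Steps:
b = -677/616 (b = 677*(-1/616) = -677/616 ≈ -1.0990)
U(E, r) = -6 (U(E, r) = -3*2 = -6)
x(c, L) = -6
b*69 + x(-63, 91) = -677/616*69 - 6 = -46713/616 - 6 = -50409/616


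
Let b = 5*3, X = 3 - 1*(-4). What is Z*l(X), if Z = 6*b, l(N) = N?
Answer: 630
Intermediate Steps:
X = 7 (X = 3 + 4 = 7)
b = 15
Z = 90 (Z = 6*15 = 90)
Z*l(X) = 90*7 = 630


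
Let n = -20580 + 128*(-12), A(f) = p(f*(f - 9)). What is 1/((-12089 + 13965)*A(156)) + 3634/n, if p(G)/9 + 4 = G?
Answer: -117231733421/713455436736 ≈ -0.16432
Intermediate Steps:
p(G) = -36 + 9*G
A(f) = -36 + 9*f*(-9 + f) (A(f) = -36 + 9*(f*(f - 9)) = -36 + 9*(f*(-9 + f)) = -36 + 9*f*(-9 + f))
n = -22116 (n = -20580 - 1536 = -22116)
1/((-12089 + 13965)*A(156)) + 3634/n = 1/((-12089 + 13965)*(-36 + 9*156*(-9 + 156))) + 3634/(-22116) = 1/(1876*(-36 + 9*156*147)) + 3634*(-1/22116) = 1/(1876*(-36 + 206388)) - 1817/11058 = (1/1876)/206352 - 1817/11058 = (1/1876)*(1/206352) - 1817/11058 = 1/387116352 - 1817/11058 = -117231733421/713455436736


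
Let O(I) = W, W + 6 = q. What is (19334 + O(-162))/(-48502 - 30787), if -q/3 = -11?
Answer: -19361/79289 ≈ -0.24418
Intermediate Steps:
q = 33 (q = -3*(-11) = 33)
W = 27 (W = -6 + 33 = 27)
O(I) = 27
(19334 + O(-162))/(-48502 - 30787) = (19334 + 27)/(-48502 - 30787) = 19361/(-79289) = 19361*(-1/79289) = -19361/79289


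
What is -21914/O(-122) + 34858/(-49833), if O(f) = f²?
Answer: -805433417/370857186 ≈ -2.1718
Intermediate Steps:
-21914/O(-122) + 34858/(-49833) = -21914/((-122)²) + 34858/(-49833) = -21914/14884 + 34858*(-1/49833) = -21914*1/14884 - 34858/49833 = -10957/7442 - 34858/49833 = -805433417/370857186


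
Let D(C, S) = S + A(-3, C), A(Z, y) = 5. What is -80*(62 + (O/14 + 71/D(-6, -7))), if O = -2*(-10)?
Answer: -15640/7 ≈ -2234.3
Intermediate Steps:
O = 20
D(C, S) = 5 + S (D(C, S) = S + 5 = 5 + S)
-80*(62 + (O/14 + 71/D(-6, -7))) = -80*(62 + (20/14 + 71/(5 - 7))) = -80*(62 + (20*(1/14) + 71/(-2))) = -80*(62 + (10/7 + 71*(-1/2))) = -80*(62 + (10/7 - 71/2)) = -80*(62 - 477/14) = -80*391/14 = -15640/7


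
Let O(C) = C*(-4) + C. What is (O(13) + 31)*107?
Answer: -856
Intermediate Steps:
O(C) = -3*C (O(C) = -4*C + C = -3*C)
(O(13) + 31)*107 = (-3*13 + 31)*107 = (-39 + 31)*107 = -8*107 = -856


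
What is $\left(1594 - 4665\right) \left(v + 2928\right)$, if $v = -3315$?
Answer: $1188477$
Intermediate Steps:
$\left(1594 - 4665\right) \left(v + 2928\right) = \left(1594 - 4665\right) \left(-3315 + 2928\right) = \left(-3071\right) \left(-387\right) = 1188477$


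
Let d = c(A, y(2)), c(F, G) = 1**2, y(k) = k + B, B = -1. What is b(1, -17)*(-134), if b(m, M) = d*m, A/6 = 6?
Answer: -134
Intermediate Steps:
y(k) = -1 + k (y(k) = k - 1 = -1 + k)
A = 36 (A = 6*6 = 36)
c(F, G) = 1
d = 1
b(m, M) = m (b(m, M) = 1*m = m)
b(1, -17)*(-134) = 1*(-134) = -134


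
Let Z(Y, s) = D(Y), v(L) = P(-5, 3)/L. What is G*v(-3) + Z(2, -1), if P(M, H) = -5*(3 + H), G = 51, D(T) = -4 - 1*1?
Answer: 505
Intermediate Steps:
D(T) = -5 (D(T) = -4 - 1 = -5)
P(M, H) = -15 - 5*H
v(L) = -30/L (v(L) = (-15 - 5*3)/L = (-15 - 15)/L = -30/L)
Z(Y, s) = -5
G*v(-3) + Z(2, -1) = 51*(-30/(-3)) - 5 = 51*(-30*(-⅓)) - 5 = 51*10 - 5 = 510 - 5 = 505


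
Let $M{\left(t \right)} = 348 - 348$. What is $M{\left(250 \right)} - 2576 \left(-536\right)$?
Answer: $1380736$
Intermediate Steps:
$M{\left(t \right)} = 0$ ($M{\left(t \right)} = 348 - 348 = 0$)
$M{\left(250 \right)} - 2576 \left(-536\right) = 0 - 2576 \left(-536\right) = 0 - -1380736 = 0 + 1380736 = 1380736$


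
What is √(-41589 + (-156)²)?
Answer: 9*I*√213 ≈ 131.35*I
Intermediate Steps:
√(-41589 + (-156)²) = √(-41589 + 24336) = √(-17253) = 9*I*√213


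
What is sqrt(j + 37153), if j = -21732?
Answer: sqrt(15421) ≈ 124.18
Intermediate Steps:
sqrt(j + 37153) = sqrt(-21732 + 37153) = sqrt(15421)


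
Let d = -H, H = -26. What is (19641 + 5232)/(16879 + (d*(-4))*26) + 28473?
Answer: 134543216/4725 ≈ 28475.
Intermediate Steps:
d = 26 (d = -1*(-26) = 26)
(19641 + 5232)/(16879 + (d*(-4))*26) + 28473 = (19641 + 5232)/(16879 + (26*(-4))*26) + 28473 = 24873/(16879 - 104*26) + 28473 = 24873/(16879 - 2704) + 28473 = 24873/14175 + 28473 = 24873*(1/14175) + 28473 = 8291/4725 + 28473 = 134543216/4725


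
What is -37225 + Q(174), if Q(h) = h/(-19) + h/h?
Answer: -707430/19 ≈ -37233.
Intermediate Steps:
Q(h) = 1 - h/19 (Q(h) = h*(-1/19) + 1 = -h/19 + 1 = 1 - h/19)
-37225 + Q(174) = -37225 + (1 - 1/19*174) = -37225 + (1 - 174/19) = -37225 - 155/19 = -707430/19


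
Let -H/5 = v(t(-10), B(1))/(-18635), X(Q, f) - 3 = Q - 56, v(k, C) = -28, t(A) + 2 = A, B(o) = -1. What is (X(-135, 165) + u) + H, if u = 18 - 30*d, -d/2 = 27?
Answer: 5404122/3727 ≈ 1450.0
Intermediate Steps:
d = -54 (d = -2*27 = -54)
t(A) = -2 + A
X(Q, f) = -53 + Q (X(Q, f) = 3 + (Q - 56) = 3 + (-56 + Q) = -53 + Q)
H = -28/3727 (H = -(-140)/(-18635) = -(-140)*(-1)/18635 = -5*28/18635 = -28/3727 ≈ -0.0075127)
u = 1638 (u = 18 - 30*(-54) = 18 + 1620 = 1638)
(X(-135, 165) + u) + H = ((-53 - 135) + 1638) - 28/3727 = (-188 + 1638) - 28/3727 = 1450 - 28/3727 = 5404122/3727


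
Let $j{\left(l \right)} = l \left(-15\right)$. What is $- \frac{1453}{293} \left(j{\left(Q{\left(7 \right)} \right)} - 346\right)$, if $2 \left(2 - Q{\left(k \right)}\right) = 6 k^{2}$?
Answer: $- \frac{2657537}{293} \approx -9070.1$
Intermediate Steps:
$Q{\left(k \right)} = 2 - 3 k^{2}$ ($Q{\left(k \right)} = 2 - \frac{6 k^{2}}{2} = 2 - 3 k^{2}$)
$j{\left(l \right)} = - 15 l$
$- \frac{1453}{293} \left(j{\left(Q{\left(7 \right)} \right)} - 346\right) = - \frac{1453}{293} \left(- 15 \left(2 - 3 \cdot 7^{2}\right) - 346\right) = \left(-1453\right) \frac{1}{293} \left(- 15 \left(2 - 147\right) - 346\right) = - \frac{1453 \left(- 15 \left(2 - 147\right) - 346\right)}{293} = - \frac{1453 \left(\left(-15\right) \left(-145\right) - 346\right)}{293} = - \frac{1453 \left(2175 - 346\right)}{293} = \left(- \frac{1453}{293}\right) 1829 = - \frac{2657537}{293}$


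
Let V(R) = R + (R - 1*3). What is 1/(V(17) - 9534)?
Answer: -1/9503 ≈ -0.00010523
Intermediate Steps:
V(R) = -3 + 2*R (V(R) = R + (R - 3) = R + (-3 + R) = -3 + 2*R)
1/(V(17) - 9534) = 1/((-3 + 2*17) - 9534) = 1/((-3 + 34) - 9534) = 1/(31 - 9534) = 1/(-9503) = -1/9503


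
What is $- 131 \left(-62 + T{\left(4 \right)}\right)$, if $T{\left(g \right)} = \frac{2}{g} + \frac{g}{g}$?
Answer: $\frac{15851}{2} \approx 7925.5$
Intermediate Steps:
$T{\left(g \right)} = 1 + \frac{2}{g}$ ($T{\left(g \right)} = \frac{2}{g} + 1 = 1 + \frac{2}{g}$)
$- 131 \left(-62 + T{\left(4 \right)}\right) = - 131 \left(-62 + \frac{2 + 4}{4}\right) = - 131 \left(-62 + \frac{1}{4} \cdot 6\right) = - 131 \left(-62 + \frac{3}{2}\right) = \left(-131\right) \left(- \frac{121}{2}\right) = \frac{15851}{2}$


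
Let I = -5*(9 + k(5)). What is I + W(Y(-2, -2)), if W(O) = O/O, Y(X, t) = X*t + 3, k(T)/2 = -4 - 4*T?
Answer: 196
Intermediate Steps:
k(T) = -8 - 8*T (k(T) = 2*(-4 - 4*T) = -8 - 8*T)
Y(X, t) = 3 + X*t
W(O) = 1
I = 195 (I = -5*(9 + (-8 - 8*5)) = -5*(9 + (-8 - 40)) = -5*(9 - 48) = -5*(-39) = 195)
I + W(Y(-2, -2)) = 195 + 1 = 196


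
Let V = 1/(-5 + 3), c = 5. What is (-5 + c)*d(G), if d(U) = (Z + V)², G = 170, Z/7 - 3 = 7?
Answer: 0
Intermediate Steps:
Z = 70 (Z = 21 + 7*7 = 21 + 49 = 70)
V = -½ (V = 1/(-2) = -½ ≈ -0.50000)
d(U) = 19321/4 (d(U) = (70 - ½)² = (139/2)² = 19321/4)
(-5 + c)*d(G) = (-5 + 5)*(19321/4) = 0*(19321/4) = 0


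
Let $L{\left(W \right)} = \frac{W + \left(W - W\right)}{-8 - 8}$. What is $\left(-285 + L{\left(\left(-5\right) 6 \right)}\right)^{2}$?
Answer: $\frac{5130225}{64} \approx 80160.0$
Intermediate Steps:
$L{\left(W \right)} = - \frac{W}{16}$ ($L{\left(W \right)} = \frac{W + 0}{-16} = W \left(- \frac{1}{16}\right) = - \frac{W}{16}$)
$\left(-285 + L{\left(\left(-5\right) 6 \right)}\right)^{2} = \left(-285 - \frac{\left(-5\right) 6}{16}\right)^{2} = \left(-285 - - \frac{15}{8}\right)^{2} = \left(-285 + \frac{15}{8}\right)^{2} = \left(- \frac{2265}{8}\right)^{2} = \frac{5130225}{64}$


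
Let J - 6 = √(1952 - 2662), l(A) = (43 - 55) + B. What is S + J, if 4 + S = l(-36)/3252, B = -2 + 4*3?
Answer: 3251/1626 + I*√710 ≈ 1.9994 + 26.646*I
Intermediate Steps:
B = 10 (B = -2 + 12 = 10)
l(A) = -2 (l(A) = (43 - 55) + 10 = -12 + 10 = -2)
J = 6 + I*√710 (J = 6 + √(1952 - 2662) = 6 + √(-710) = 6 + I*√710 ≈ 6.0 + 26.646*I)
S = -6505/1626 (S = -4 - 2/3252 = -4 - 2*1/3252 = -4 - 1/1626 = -6505/1626 ≈ -4.0006)
S + J = -6505/1626 + (6 + I*√710) = 3251/1626 + I*√710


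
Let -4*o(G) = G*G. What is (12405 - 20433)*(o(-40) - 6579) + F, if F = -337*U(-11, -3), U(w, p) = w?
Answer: 56031119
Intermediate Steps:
o(G) = -G²/4 (o(G) = -G*G/4 = -G²/4)
F = 3707 (F = -337*(-11) = 3707)
(12405 - 20433)*(o(-40) - 6579) + F = (12405 - 20433)*(-¼*(-40)² - 6579) + 3707 = -8028*(-¼*1600 - 6579) + 3707 = -8028*(-400 - 6579) + 3707 = -8028*(-6979) + 3707 = 56027412 + 3707 = 56031119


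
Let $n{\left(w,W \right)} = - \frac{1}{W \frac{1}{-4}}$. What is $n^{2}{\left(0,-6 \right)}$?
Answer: $\frac{4}{9} \approx 0.44444$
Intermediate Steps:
$n{\left(w,W \right)} = \frac{4}{W}$ ($n{\left(w,W \right)} = - \frac{1}{W \left(- \frac{1}{4}\right)} = - \frac{1}{\left(- \frac{1}{4}\right) W} = - 1 \left(- \frac{4}{W}\right) = - \frac{-4}{W} = \frac{4}{W}$)
$n^{2}{\left(0,-6 \right)} = \left(\frac{4}{-6}\right)^{2} = \left(4 \left(- \frac{1}{6}\right)\right)^{2} = \left(- \frac{2}{3}\right)^{2} = \frac{4}{9}$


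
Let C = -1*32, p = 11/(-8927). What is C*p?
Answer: 352/8927 ≈ 0.039431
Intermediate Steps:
p = -11/8927 (p = -1/8927*11 = -11/8927 ≈ -0.0012322)
C = -32
C*p = -32*(-11/8927) = 352/8927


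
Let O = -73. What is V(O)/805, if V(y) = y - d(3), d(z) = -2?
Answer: -71/805 ≈ -0.088199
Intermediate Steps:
V(y) = 2 + y (V(y) = y - 1*(-2) = y + 2 = 2 + y)
V(O)/805 = (2 - 73)/805 = -71*1/805 = -71/805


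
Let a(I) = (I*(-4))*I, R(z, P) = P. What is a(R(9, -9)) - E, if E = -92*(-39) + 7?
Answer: -3919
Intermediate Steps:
a(I) = -4*I² (a(I) = (-4*I)*I = -4*I²)
E = 3595 (E = 3588 + 7 = 3595)
a(R(9, -9)) - E = -4*(-9)² - 1*3595 = -4*81 - 3595 = -324 - 3595 = -3919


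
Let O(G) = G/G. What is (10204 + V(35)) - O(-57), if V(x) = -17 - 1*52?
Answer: 10134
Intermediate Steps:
O(G) = 1
V(x) = -69 (V(x) = -17 - 52 = -69)
(10204 + V(35)) - O(-57) = (10204 - 69) - 1*1 = 10135 - 1 = 10134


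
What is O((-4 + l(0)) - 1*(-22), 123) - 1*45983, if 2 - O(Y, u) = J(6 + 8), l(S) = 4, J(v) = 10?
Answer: -45991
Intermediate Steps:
O(Y, u) = -8 (O(Y, u) = 2 - 1*10 = 2 - 10 = -8)
O((-4 + l(0)) - 1*(-22), 123) - 1*45983 = -8 - 1*45983 = -8 - 45983 = -45991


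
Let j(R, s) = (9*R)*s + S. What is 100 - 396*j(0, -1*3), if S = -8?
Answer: 3268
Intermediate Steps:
j(R, s) = -8 + 9*R*s (j(R, s) = (9*R)*s - 8 = 9*R*s - 8 = -8 + 9*R*s)
100 - 396*j(0, -1*3) = 100 - 396*(-8 + 9*0*(-1*3)) = 100 - 396*(-8 + 9*0*(-3)) = 100 - 396*(-8 + 0) = 100 - 396*(-8) = 100 + 3168 = 3268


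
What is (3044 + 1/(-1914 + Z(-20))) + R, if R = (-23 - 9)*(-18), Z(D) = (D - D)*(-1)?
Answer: 6928679/1914 ≈ 3620.0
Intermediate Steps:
Z(D) = 0 (Z(D) = 0*(-1) = 0)
R = 576 (R = -32*(-18) = 576)
(3044 + 1/(-1914 + Z(-20))) + R = (3044 + 1/(-1914 + 0)) + 576 = (3044 + 1/(-1914)) + 576 = (3044 - 1/1914) + 576 = 5826215/1914 + 576 = 6928679/1914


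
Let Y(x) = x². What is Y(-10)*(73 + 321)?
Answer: 39400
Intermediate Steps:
Y(-10)*(73 + 321) = (-10)²*(73 + 321) = 100*394 = 39400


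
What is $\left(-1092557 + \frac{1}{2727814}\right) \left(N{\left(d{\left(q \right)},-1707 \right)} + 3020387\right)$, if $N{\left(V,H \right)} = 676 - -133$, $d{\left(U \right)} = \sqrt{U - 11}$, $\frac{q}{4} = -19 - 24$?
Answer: $- \frac{4502023558183147406}{1363907} \approx -3.3008 \cdot 10^{12}$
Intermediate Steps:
$q = -172$ ($q = 4 \left(-19 - 24\right) = 4 \left(-43\right) = -172$)
$d{\left(U \right)} = \sqrt{-11 + U}$
$N{\left(V,H \right)} = 809$ ($N{\left(V,H \right)} = 676 + 133 = 809$)
$\left(-1092557 + \frac{1}{2727814}\right) \left(N{\left(d{\left(q \right)},-1707 \right)} + 3020387\right) = \left(-1092557 + \frac{1}{2727814}\right) \left(809 + 3020387\right) = \left(-1092557 + \frac{1}{2727814}\right) 3021196 = \left(- \frac{2980292280397}{2727814}\right) 3021196 = - \frac{4502023558183147406}{1363907}$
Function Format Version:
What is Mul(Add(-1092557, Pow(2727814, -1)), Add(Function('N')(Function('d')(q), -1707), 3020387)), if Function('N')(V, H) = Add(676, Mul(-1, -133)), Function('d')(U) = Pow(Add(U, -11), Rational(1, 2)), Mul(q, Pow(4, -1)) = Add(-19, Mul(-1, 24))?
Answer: Rational(-4502023558183147406, 1363907) ≈ -3.3008e+12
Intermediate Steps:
q = -172 (q = Mul(4, Add(-19, Mul(-1, 24))) = Mul(4, Add(-19, -24)) = Mul(4, -43) = -172)
Function('d')(U) = Pow(Add(-11, U), Rational(1, 2))
Function('N')(V, H) = 809 (Function('N')(V, H) = Add(676, 133) = 809)
Mul(Add(-1092557, Pow(2727814, -1)), Add(Function('N')(Function('d')(q), -1707), 3020387)) = Mul(Add(-1092557, Pow(2727814, -1)), Add(809, 3020387)) = Mul(Add(-1092557, Rational(1, 2727814)), 3021196) = Mul(Rational(-2980292280397, 2727814), 3021196) = Rational(-4502023558183147406, 1363907)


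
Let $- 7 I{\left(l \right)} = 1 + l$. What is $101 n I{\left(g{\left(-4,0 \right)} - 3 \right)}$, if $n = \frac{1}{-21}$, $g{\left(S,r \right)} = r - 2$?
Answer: $- \frac{404}{147} \approx -2.7483$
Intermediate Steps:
$g{\left(S,r \right)} = -2 + r$ ($g{\left(S,r \right)} = r - 2 = -2 + r$)
$n = - \frac{1}{21} \approx -0.047619$
$I{\left(l \right)} = - \frac{1}{7} - \frac{l}{7}$ ($I{\left(l \right)} = - \frac{1 + l}{7} = - \frac{1}{7} - \frac{l}{7}$)
$101 n I{\left(g{\left(-4,0 \right)} - 3 \right)} = 101 \left(- \frac{1}{21}\right) \left(- \frac{1}{7} - \frac{\left(-2 + 0\right) - 3}{7}\right) = - \frac{101 \left(- \frac{1}{7} - \frac{-2 - 3}{7}\right)}{21} = - \frac{101 \left(- \frac{1}{7} - - \frac{5}{7}\right)}{21} = - \frac{101 \left(- \frac{1}{7} + \frac{5}{7}\right)}{21} = \left(- \frac{101}{21}\right) \frac{4}{7} = - \frac{404}{147}$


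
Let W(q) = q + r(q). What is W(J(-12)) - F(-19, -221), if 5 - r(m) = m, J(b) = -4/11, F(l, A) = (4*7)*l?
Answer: 537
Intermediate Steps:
F(l, A) = 28*l
J(b) = -4/11 (J(b) = -4*1/11 = -4/11)
r(m) = 5 - m
W(q) = 5 (W(q) = q + (5 - q) = 5)
W(J(-12)) - F(-19, -221) = 5 - 28*(-19) = 5 - 1*(-532) = 5 + 532 = 537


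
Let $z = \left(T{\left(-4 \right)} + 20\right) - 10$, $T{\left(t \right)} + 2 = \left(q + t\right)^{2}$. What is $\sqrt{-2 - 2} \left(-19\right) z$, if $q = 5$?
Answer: $- 342 i \approx - 342.0 i$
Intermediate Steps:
$T{\left(t \right)} = -2 + \left(5 + t\right)^{2}$
$z = 9$ ($z = \left(\left(-2 + \left(5 - 4\right)^{2}\right) + 20\right) - 10 = \left(\left(-2 + 1^{2}\right) + 20\right) - 10 = \left(\left(-2 + 1\right) + 20\right) - 10 = \left(-1 + 20\right) - 10 = 19 - 10 = 9$)
$\sqrt{-2 - 2} \left(-19\right) z = \sqrt{-2 - 2} \left(-19\right) 9 = \sqrt{-4} \left(-19\right) 9 = 2 i \left(-19\right) 9 = - 38 i 9 = - 342 i$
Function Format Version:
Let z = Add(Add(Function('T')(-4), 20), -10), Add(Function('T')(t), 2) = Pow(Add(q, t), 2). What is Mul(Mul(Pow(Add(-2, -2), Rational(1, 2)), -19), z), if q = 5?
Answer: Mul(-342, I) ≈ Mul(-342.00, I)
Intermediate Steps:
Function('T')(t) = Add(-2, Pow(Add(5, t), 2))
z = 9 (z = Add(Add(Add(-2, Pow(Add(5, -4), 2)), 20), -10) = Add(Add(Add(-2, Pow(1, 2)), 20), -10) = Add(Add(Add(-2, 1), 20), -10) = Add(Add(-1, 20), -10) = Add(19, -10) = 9)
Mul(Mul(Pow(Add(-2, -2), Rational(1, 2)), -19), z) = Mul(Mul(Pow(Add(-2, -2), Rational(1, 2)), -19), 9) = Mul(Mul(Pow(-4, Rational(1, 2)), -19), 9) = Mul(Mul(Mul(2, I), -19), 9) = Mul(Mul(-38, I), 9) = Mul(-342, I)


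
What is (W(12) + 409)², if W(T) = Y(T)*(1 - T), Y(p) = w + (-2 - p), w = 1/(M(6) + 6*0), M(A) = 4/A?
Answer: 1194649/4 ≈ 2.9866e+5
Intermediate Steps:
w = 3/2 (w = 1/(4/6 + 6*0) = 1/(4*(⅙) + 0) = 1/(⅔ + 0) = 1/(⅔) = 3/2 ≈ 1.5000)
Y(p) = -½ - p (Y(p) = 3/2 + (-2 - p) = -½ - p)
W(T) = (1 - T)*(-½ - T) (W(T) = (-½ - T)*(1 - T) = (1 - T)*(-½ - T))
(W(12) + 409)² = ((1 + 2*12)*(-1 + 12)/2 + 409)² = ((½)*(1 + 24)*11 + 409)² = ((½)*25*11 + 409)² = (275/2 + 409)² = (1093/2)² = 1194649/4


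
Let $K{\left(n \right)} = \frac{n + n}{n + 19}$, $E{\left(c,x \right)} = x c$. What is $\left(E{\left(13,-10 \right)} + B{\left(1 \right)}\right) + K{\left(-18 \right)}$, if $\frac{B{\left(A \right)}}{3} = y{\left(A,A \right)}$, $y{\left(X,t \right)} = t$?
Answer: $-163$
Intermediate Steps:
$E{\left(c,x \right)} = c x$
$K{\left(n \right)} = \frac{2 n}{19 + n}$
$B{\left(A \right)} = 3 A$
$\left(E{\left(13,-10 \right)} + B{\left(1 \right)}\right) + K{\left(-18 \right)} = \left(13 \left(-10\right) + 3 \cdot 1\right) + 2 \left(-18\right) \frac{1}{19 - 18} = \left(-130 + 3\right) + 2 \left(-18\right) 1^{-1} = -127 + 2 \left(-18\right) 1 = -127 - 36 = -163$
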